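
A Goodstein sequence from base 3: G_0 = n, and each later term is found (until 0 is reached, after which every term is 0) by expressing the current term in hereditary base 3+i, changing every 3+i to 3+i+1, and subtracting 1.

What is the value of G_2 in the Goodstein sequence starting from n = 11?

25

(0) 11|_3 = 3^2 + 2 ↦ 4^2 + 2|_4 = 18 ⇒ 17
(1) 17|_4 = 4^2 + 1 ↦ 5^2 + 1|_5 = 26 ⇒ 25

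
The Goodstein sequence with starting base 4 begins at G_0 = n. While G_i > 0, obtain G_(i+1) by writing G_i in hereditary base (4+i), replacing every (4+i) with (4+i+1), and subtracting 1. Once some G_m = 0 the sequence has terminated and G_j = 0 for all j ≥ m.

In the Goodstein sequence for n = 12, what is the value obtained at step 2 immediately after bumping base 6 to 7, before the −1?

17

step 0: 12 = 3·4; sub 5 for 4: 3·5; = 15; G_1 = 15−1 = 14
step 1: 14 = 2·5 + 4; sub 6 for 5: 2·6 + 4; = 16; G_2 = 16−1 = 15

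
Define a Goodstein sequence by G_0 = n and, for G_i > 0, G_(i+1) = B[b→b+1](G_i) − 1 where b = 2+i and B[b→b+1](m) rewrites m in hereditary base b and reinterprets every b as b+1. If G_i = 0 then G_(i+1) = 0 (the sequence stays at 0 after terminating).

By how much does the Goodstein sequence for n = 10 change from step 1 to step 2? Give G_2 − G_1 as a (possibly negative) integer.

942

i=0: 10 = 2^(2 + 1) + 2 (b=2); 2→3: 3^(3 + 1) + 3 = 84; 84−1 = 83
i=1: 83 = 3^(3 + 1) + 2 (b=3); 3→4: 4^(4 + 1) + 2 = 1026; 1026−1 = 1025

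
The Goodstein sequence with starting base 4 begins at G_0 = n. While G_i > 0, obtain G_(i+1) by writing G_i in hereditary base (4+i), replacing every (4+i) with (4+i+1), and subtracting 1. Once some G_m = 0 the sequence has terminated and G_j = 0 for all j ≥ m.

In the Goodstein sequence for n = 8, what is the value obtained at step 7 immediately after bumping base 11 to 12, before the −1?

8

base 4: 8 = 2·4; at 5: 2·5 = 10; next = 9
base 5: 9 = 5 + 4; at 6: 6 + 4 = 10; next = 9
base 6: 9 = 6 + 3; at 7: 7 + 3 = 10; next = 9
base 7: 9 = 7 + 2; at 8: 8 + 2 = 10; next = 9
base 8: 9 = 8 + 1; at 9: 9 + 1 = 10; next = 9
base 9: 9 = 9; at 10: 10 = 10; next = 9
base 10: 9 = 9; at 11: 9 = 9; next = 8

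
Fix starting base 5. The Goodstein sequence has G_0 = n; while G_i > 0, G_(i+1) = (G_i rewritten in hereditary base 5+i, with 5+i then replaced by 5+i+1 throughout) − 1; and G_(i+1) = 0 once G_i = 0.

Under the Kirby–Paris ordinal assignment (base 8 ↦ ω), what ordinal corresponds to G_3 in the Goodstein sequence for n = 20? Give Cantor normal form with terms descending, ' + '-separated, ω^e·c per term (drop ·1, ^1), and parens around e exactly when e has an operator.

i=0: 20 = 4·5 (b=5); 5→6: 4·6 = 24; 24−1 = 23
i=1: 23 = 3·6 + 5 (b=6); 6→7: 3·7 + 5 = 26; 26−1 = 25
i=2: 25 = 3·7 + 4 (b=7); 7→8: 3·8 + 4 = 28; 28−1 = 27

ω·3 + 3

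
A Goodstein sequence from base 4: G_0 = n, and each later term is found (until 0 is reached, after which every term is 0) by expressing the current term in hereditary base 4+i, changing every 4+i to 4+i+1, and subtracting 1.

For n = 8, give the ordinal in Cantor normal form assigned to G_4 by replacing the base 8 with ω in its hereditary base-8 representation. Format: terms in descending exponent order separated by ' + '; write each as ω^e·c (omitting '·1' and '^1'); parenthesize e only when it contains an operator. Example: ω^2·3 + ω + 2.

i=0: 8 = 2·4 (b=4); 4→5: 2·5 = 10; 10−1 = 9
i=1: 9 = 5 + 4 (b=5); 5→6: 6 + 4 = 10; 10−1 = 9
i=2: 9 = 6 + 3 (b=6); 6→7: 7 + 3 = 10; 10−1 = 9
i=3: 9 = 7 + 2 (b=7); 7→8: 8 + 2 = 10; 10−1 = 9
i=4: 9 = 8 + 1 (b=8); 8→9: 9 + 1 = 10; 10−1 = 9

ω + 1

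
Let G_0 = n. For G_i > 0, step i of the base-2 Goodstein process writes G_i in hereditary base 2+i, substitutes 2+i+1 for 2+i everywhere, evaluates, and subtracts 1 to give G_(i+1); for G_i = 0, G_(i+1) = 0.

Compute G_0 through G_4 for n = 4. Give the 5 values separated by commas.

4, 26, 41, 60, 83

G_0=4  [base 2] 2^2  →[2↦3]→  3^3 = 27  −1 ⇒ G_1=26
G_1=26  [base 3] 2·3^2 + 2·3 + 2  →[3↦4]→  2·4^2 + 2·4 + 2 = 42  −1 ⇒ G_2=41
G_2=41  [base 4] 2·4^2 + 2·4 + 1  →[4↦5]→  2·5^2 + 2·5 + 1 = 61  −1 ⇒ G_3=60
G_3=60  [base 5] 2·5^2 + 2·5  →[5↦6]→  2·6^2 + 2·6 = 84  −1 ⇒ G_4=83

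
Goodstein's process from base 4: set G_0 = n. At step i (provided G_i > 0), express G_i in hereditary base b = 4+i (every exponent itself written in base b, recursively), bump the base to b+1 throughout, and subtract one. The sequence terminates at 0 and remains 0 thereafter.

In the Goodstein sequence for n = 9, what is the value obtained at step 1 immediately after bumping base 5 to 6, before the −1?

G_0=9  [base 4] 2·4 + 1  →[4↦5]→  2·5 + 1 = 11  −1 ⇒ G_1=10
G_1=10  [base 5] 2·5  →[5↦6]→  2·6 = 12  −1 ⇒ G_2=11

12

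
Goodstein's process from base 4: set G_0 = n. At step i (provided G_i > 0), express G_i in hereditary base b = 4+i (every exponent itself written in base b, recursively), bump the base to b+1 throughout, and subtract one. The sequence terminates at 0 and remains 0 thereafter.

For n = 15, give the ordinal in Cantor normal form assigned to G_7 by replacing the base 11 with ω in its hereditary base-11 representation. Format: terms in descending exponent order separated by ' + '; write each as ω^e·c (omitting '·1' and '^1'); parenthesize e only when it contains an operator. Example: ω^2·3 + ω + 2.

step 0: 15 = 3·4 + 3; sub 5 for 4: 3·5 + 3; = 18; G_1 = 18−1 = 17
step 1: 17 = 3·5 + 2; sub 6 for 5: 3·6 + 2; = 20; G_2 = 20−1 = 19
step 2: 19 = 3·6 + 1; sub 7 for 6: 3·7 + 1; = 22; G_3 = 22−1 = 21
step 3: 21 = 3·7; sub 8 for 7: 3·8; = 24; G_4 = 24−1 = 23
step 4: 23 = 2·8 + 7; sub 9 for 8: 2·9 + 7; = 25; G_5 = 25−1 = 24
step 5: 24 = 2·9 + 6; sub 10 for 9: 2·10 + 6; = 26; G_6 = 26−1 = 25
step 6: 25 = 2·10 + 5; sub 11 for 10: 2·11 + 5; = 27; G_7 = 27−1 = 26
step 7: 26 = 2·11 + 4; sub 12 for 11: 2·12 + 4; = 28; G_8 = 28−1 = 27

ω·2 + 4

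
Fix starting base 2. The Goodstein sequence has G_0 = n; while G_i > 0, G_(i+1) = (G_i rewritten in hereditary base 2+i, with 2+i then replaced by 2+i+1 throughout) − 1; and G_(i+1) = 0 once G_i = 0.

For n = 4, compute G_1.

26

4 —HB2→ 2^2 —bump→ 3^3 = 27 —(−1)→ 26
26 —HB3→ 2·3^2 + 2·3 + 2 —bump→ 2·4^2 + 2·4 + 2 = 42 —(−1)→ 41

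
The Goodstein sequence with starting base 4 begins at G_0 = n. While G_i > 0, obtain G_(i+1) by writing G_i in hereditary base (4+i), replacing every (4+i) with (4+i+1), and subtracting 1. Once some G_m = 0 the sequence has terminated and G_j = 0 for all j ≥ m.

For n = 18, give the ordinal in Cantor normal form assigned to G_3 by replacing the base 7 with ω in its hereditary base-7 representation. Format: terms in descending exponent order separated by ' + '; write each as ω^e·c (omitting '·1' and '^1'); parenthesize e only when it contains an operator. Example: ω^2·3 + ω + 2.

ω·6 + 6

i=0: 18 = 4^2 + 2 (b=4); 4→5: 5^2 + 2 = 27; 27−1 = 26
i=1: 26 = 5^2 + 1 (b=5); 5→6: 6^2 + 1 = 37; 37−1 = 36
i=2: 36 = 6^2 (b=6); 6→7: 7^2 = 49; 49−1 = 48
i=3: 48 = 6·7 + 6 (b=7); 7→8: 6·8 + 6 = 54; 54−1 = 53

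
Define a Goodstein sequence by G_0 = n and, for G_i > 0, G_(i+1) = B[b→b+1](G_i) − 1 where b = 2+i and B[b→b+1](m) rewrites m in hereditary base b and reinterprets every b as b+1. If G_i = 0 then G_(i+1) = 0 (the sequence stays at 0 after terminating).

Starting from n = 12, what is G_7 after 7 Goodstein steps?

3486784574

base 2: 12 = 2^(2 + 1) + 2^2; at 3: 3^(3 + 1) + 3^3 = 108; next = 107
base 3: 107 = 3^(3 + 1) + 2·3^2 + 2·3 + 2; at 4: 4^(4 + 1) + 2·4^2 + 2·4 + 2 = 1066; next = 1065
base 4: 1065 = 4^(4 + 1) + 2·4^2 + 2·4 + 1; at 5: 5^(5 + 1) + 2·5^2 + 2·5 + 1 = 15686; next = 15685
base 5: 15685 = 5^(5 + 1) + 2·5^2 + 2·5; at 6: 6^(6 + 1) + 2·6^2 + 2·6 = 280020; next = 280019
base 6: 280019 = 6^(6 + 1) + 2·6^2 + 6 + 5; at 7: 7^(7 + 1) + 2·7^2 + 7 + 5 = 5764911; next = 5764910
base 7: 5764910 = 7^(7 + 1) + 2·7^2 + 7 + 4; at 8: 8^(8 + 1) + 2·8^2 + 8 + 4 = 134217868; next = 134217867
base 8: 134217867 = 8^(8 + 1) + 2·8^2 + 8 + 3; at 9: 9^(9 + 1) + 2·9^2 + 9 + 3 = 3486784575; next = 3486784574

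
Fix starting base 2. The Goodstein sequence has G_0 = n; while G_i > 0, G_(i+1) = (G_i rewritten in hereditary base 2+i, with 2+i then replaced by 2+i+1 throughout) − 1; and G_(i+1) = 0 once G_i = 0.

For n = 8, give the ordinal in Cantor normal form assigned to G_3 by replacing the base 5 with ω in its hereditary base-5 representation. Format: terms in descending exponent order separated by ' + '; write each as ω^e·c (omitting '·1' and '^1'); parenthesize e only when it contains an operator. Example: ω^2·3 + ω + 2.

step 0: 8 = 2^(2 + 1); sub 3 for 2: 3^(3 + 1); = 81; G_1 = 81−1 = 80
step 1: 80 = 2·3^3 + 2·3^2 + 2·3 + 2; sub 4 for 3: 2·4^4 + 2·4^2 + 2·4 + 2; = 554; G_2 = 554−1 = 553
step 2: 553 = 2·4^4 + 2·4^2 + 2·4 + 1; sub 5 for 4: 2·5^5 + 2·5^2 + 2·5 + 1; = 6311; G_3 = 6311−1 = 6310

ω^ω·2 + ω^2·2 + ω·2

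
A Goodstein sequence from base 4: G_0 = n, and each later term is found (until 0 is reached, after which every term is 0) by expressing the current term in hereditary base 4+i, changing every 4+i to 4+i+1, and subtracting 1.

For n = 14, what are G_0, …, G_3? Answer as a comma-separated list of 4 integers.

step 0: 14 = 3·4 + 2; sub 5 for 4: 3·5 + 2; = 17; G_1 = 17−1 = 16
step 1: 16 = 3·5 + 1; sub 6 for 5: 3·6 + 1; = 19; G_2 = 19−1 = 18
step 2: 18 = 3·6; sub 7 for 6: 3·7; = 21; G_3 = 21−1 = 20

14, 16, 18, 20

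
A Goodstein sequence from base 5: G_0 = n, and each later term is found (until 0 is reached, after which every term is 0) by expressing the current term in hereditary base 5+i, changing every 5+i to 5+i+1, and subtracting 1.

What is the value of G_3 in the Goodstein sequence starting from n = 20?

27

i=0: 20 = 4·5 (b=5); 5→6: 4·6 = 24; 24−1 = 23
i=1: 23 = 3·6 + 5 (b=6); 6→7: 3·7 + 5 = 26; 26−1 = 25
i=2: 25 = 3·7 + 4 (b=7); 7→8: 3·8 + 4 = 28; 28−1 = 27
i=3: 27 = 3·8 + 3 (b=8); 8→9: 3·9 + 3 = 30; 30−1 = 29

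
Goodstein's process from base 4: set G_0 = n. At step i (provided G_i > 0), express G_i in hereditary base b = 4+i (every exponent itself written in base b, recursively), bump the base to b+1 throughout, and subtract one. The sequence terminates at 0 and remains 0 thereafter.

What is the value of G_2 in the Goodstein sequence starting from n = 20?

G_0 = 20. HB_4(20) = 4^2 + 4. Bump = 30. G_1 = 29.
G_1 = 29. HB_5(29) = 5^2 + 4. Bump = 40. G_2 = 39.
G_2 = 39. HB_6(39) = 6^2 + 3. Bump = 52. G_3 = 51.

39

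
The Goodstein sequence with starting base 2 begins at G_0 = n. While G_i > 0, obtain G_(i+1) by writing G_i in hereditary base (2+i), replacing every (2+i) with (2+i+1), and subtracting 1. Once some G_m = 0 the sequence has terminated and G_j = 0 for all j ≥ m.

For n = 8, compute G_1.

(0) 8|_2 = 2^(2 + 1) ↦ 3^(3 + 1)|_3 = 81 ⇒ 80
(1) 80|_3 = 2·3^3 + 2·3^2 + 2·3 + 2 ↦ 2·4^4 + 2·4^2 + 2·4 + 2|_4 = 554 ⇒ 553

80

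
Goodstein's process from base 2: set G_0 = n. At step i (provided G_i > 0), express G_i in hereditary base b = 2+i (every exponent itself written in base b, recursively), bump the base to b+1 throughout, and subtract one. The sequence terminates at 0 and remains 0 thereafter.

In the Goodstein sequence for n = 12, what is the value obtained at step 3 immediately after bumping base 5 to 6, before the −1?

12 —HB2→ 2^(2 + 1) + 2^2 —bump→ 3^(3 + 1) + 3^3 = 108 —(−1)→ 107
107 —HB3→ 3^(3 + 1) + 2·3^2 + 2·3 + 2 —bump→ 4^(4 + 1) + 2·4^2 + 2·4 + 2 = 1066 —(−1)→ 1065
1065 —HB4→ 4^(4 + 1) + 2·4^2 + 2·4 + 1 —bump→ 5^(5 + 1) + 2·5^2 + 2·5 + 1 = 15686 —(−1)→ 15685
15685 —HB5→ 5^(5 + 1) + 2·5^2 + 2·5 —bump→ 6^(6 + 1) + 2·6^2 + 2·6 = 280020 —(−1)→ 280019

280020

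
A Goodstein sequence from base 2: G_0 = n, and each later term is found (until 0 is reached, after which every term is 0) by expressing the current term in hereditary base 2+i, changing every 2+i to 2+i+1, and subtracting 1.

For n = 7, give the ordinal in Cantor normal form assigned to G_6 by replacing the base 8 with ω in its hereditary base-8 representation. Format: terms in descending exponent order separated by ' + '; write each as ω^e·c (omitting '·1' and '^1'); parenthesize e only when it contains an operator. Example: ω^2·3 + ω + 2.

ω^7·7 + ω^6·7 + ω^5·7 + ω^4·7 + ω^3·7 + ω^2·7 + ω·7 + 7

i=0: 7 = 2^2 + 2 + 1 (b=2); 2→3: 3^3 + 3 + 1 = 31; 31−1 = 30
i=1: 30 = 3^3 + 3 (b=3); 3→4: 4^4 + 4 = 260; 260−1 = 259
i=2: 259 = 4^4 + 3 (b=4); 4→5: 5^5 + 3 = 3128; 3128−1 = 3127
i=3: 3127 = 5^5 + 2 (b=5); 5→6: 6^6 + 2 = 46658; 46658−1 = 46657
i=4: 46657 = 6^6 + 1 (b=6); 6→7: 7^7 + 1 = 823544; 823544−1 = 823543
i=5: 823543 = 7^7 (b=7); 7→8: 8^8 = 16777216; 16777216−1 = 16777215
i=6: 16777215 = 7·8^7 + 7·8^6 + 7·8^5 + 7·8^4 + 7·8^3 + 7·8^2 + 7·8 + 7 (b=8); 8→9: 7·9^7 + 7·9^6 + 7·9^5 + 7·9^4 + 7·9^3 + 7·9^2 + 7·9 + 7 = 37665880; 37665880−1 = 37665879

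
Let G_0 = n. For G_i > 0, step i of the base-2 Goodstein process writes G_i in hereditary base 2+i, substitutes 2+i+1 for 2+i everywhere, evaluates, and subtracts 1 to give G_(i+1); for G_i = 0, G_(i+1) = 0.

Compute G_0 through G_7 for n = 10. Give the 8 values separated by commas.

base 2: 10 = 2^(2 + 1) + 2; at 3: 3^(3 + 1) + 3 = 84; next = 83
base 3: 83 = 3^(3 + 1) + 2; at 4: 4^(4 + 1) + 2 = 1026; next = 1025
base 4: 1025 = 4^(4 + 1) + 1; at 5: 5^(5 + 1) + 1 = 15626; next = 15625
base 5: 15625 = 5^(5 + 1); at 6: 6^(6 + 1) = 279936; next = 279935
base 6: 279935 = 5·6^6 + 5·6^5 + 5·6^4 + 5·6^3 + 5·6^2 + 5·6 + 5; at 7: 5·7^7 + 5·7^5 + 5·7^4 + 5·7^3 + 5·7^2 + 5·7 + 5 = 4215755; next = 4215754
base 7: 4215754 = 5·7^7 + 5·7^5 + 5·7^4 + 5·7^3 + 5·7^2 + 5·7 + 4; at 8: 5·8^8 + 5·8^5 + 5·8^4 + 5·8^3 + 5·8^2 + 5·8 + 4 = 84073324; next = 84073323
base 8: 84073323 = 5·8^8 + 5·8^5 + 5·8^4 + 5·8^3 + 5·8^2 + 5·8 + 3; at 9: 5·9^9 + 5·9^5 + 5·9^4 + 5·9^3 + 5·9^2 + 5·9 + 3 = 1937434593; next = 1937434592

10, 83, 1025, 15625, 279935, 4215754, 84073323, 1937434592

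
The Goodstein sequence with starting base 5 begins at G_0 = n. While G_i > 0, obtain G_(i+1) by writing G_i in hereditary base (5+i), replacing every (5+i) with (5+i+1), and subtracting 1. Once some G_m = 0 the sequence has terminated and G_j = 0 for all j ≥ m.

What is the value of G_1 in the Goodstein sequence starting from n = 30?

base 5: 30 = 5^2 + 5; at 6: 6^2 + 6 = 42; next = 41
base 6: 41 = 6^2 + 5; at 7: 7^2 + 5 = 54; next = 53

41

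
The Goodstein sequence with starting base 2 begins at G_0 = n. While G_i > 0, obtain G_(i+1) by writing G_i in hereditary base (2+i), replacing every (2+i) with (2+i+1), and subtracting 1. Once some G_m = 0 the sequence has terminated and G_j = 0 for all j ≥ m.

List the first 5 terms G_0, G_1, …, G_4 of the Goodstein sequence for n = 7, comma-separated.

step 0: 7 = 2^2 + 2 + 1; sub 3 for 2: 3^3 + 3 + 1; = 31; G_1 = 31−1 = 30
step 1: 30 = 3^3 + 3; sub 4 for 3: 4^4 + 4; = 260; G_2 = 260−1 = 259
step 2: 259 = 4^4 + 3; sub 5 for 4: 5^5 + 3; = 3128; G_3 = 3128−1 = 3127
step 3: 3127 = 5^5 + 2; sub 6 for 5: 6^6 + 2; = 46658; G_4 = 46658−1 = 46657

7, 30, 259, 3127, 46657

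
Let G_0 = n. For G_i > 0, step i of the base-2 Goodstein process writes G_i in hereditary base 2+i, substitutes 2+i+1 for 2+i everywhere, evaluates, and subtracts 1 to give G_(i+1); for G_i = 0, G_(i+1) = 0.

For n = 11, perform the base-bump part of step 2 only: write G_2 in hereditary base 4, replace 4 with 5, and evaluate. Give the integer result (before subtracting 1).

[0] 11 ≡ 2^(2 + 1) + 2 + 1 (base 2). Lift 3: 85. −1: 84.
[1] 84 ≡ 3^(3 + 1) + 3 (base 3). Lift 4: 1028. −1: 1027.
[2] 1027 ≡ 4^(4 + 1) + 3 (base 4). Lift 5: 15628. −1: 15627.

15628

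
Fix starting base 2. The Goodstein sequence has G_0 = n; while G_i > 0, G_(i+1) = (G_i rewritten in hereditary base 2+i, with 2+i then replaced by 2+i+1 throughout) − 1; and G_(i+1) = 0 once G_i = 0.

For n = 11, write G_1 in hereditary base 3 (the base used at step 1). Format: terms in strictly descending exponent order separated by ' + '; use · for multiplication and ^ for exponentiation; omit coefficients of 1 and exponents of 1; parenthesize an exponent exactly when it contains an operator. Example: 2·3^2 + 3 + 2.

3^(3 + 1) + 3

step 0: 11 = 2^(2 + 1) + 2 + 1; sub 3 for 2: 3^(3 + 1) + 3 + 1; = 85; G_1 = 85−1 = 84
step 1: 84 = 3^(3 + 1) + 3; sub 4 for 3: 4^(4 + 1) + 4; = 1028; G_2 = 1028−1 = 1027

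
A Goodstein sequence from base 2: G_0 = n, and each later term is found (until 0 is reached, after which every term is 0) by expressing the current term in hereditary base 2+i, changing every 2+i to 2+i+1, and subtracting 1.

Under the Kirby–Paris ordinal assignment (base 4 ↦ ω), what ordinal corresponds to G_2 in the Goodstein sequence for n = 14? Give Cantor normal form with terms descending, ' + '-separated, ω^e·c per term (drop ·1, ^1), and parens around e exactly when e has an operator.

ω^(ω + 1) + ω^ω + 1

G_0=14  [base 2] 2^(2 + 1) + 2^2 + 2  →[2↦3]→  3^(3 + 1) + 3^3 + 3 = 111  −1 ⇒ G_1=110
G_1=110  [base 3] 3^(3 + 1) + 3^3 + 2  →[3↦4]→  4^(4 + 1) + 4^4 + 2 = 1282  −1 ⇒ G_2=1281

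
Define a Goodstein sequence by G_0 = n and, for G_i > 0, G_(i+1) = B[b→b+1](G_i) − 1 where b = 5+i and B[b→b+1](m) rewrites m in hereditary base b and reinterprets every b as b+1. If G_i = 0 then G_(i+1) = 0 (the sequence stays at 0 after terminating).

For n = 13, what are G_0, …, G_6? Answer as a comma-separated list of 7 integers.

13, 14, 15, 16, 17, 17, 17

(0) 13|_5 = 2·5 + 3 ↦ 2·6 + 3|_6 = 15 ⇒ 14
(1) 14|_6 = 2·6 + 2 ↦ 2·7 + 2|_7 = 16 ⇒ 15
(2) 15|_7 = 2·7 + 1 ↦ 2·8 + 1|_8 = 17 ⇒ 16
(3) 16|_8 = 2·8 ↦ 2·9|_9 = 18 ⇒ 17
(4) 17|_9 = 9 + 8 ↦ 10 + 8|_10 = 18 ⇒ 17
(5) 17|_10 = 10 + 7 ↦ 11 + 7|_11 = 18 ⇒ 17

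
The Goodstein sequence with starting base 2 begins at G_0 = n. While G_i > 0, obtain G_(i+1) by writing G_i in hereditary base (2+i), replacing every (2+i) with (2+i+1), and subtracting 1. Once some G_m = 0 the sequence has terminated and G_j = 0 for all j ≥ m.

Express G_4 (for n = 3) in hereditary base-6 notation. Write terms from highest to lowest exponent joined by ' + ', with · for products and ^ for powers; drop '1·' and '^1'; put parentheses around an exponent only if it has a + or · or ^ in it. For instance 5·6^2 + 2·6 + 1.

1

step 0: 3 = 2 + 1; sub 3 for 2: 3 + 1; = 4; G_1 = 4−1 = 3
step 1: 3 = 3; sub 4 for 3: 4; = 4; G_2 = 4−1 = 3
step 2: 3 = 3; sub 5 for 4: 3; = 3; G_3 = 3−1 = 2
step 3: 2 = 2; sub 6 for 5: 2; = 2; G_4 = 2−1 = 1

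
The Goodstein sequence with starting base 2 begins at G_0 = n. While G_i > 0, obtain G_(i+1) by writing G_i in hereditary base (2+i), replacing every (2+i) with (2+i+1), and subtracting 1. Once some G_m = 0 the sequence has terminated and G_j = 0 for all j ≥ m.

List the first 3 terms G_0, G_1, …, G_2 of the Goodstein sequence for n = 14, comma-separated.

14, 110, 1281

G_0 = 14. HB_2(14) = 2^(2 + 1) + 2^2 + 2. Bump = 111. G_1 = 110.
G_1 = 110. HB_3(110) = 3^(3 + 1) + 3^3 + 2. Bump = 1282. G_2 = 1281.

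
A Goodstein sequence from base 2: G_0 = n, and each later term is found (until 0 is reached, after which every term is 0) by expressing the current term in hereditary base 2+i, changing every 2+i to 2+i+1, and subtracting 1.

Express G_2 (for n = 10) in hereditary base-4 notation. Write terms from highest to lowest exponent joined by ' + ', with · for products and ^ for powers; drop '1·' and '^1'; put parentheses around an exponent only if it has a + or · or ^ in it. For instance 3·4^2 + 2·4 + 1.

4^(4 + 1) + 1

step 0: 10 = 2^(2 + 1) + 2; sub 3 for 2: 3^(3 + 1) + 3; = 84; G_1 = 84−1 = 83
step 1: 83 = 3^(3 + 1) + 2; sub 4 for 3: 4^(4 + 1) + 2; = 1026; G_2 = 1026−1 = 1025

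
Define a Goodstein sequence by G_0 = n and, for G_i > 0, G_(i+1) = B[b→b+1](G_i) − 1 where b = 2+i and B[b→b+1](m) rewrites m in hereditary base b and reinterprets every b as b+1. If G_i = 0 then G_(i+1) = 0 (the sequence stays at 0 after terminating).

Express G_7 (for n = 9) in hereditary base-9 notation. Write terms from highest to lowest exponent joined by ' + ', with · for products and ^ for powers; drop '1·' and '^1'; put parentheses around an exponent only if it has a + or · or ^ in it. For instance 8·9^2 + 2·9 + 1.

9 —HB2→ 2^(2 + 1) + 1 —bump→ 3^(3 + 1) + 1 = 82 —(−1)→ 81
81 —HB3→ 3^(3 + 1) —bump→ 4^(4 + 1) = 1024 —(−1)→ 1023
1023 —HB4→ 3·4^4 + 3·4^3 + 3·4^2 + 3·4 + 3 —bump→ 3·5^5 + 3·5^3 + 3·5^2 + 3·5 + 3 = 9843 —(−1)→ 9842
9842 —HB5→ 3·5^5 + 3·5^3 + 3·5^2 + 3·5 + 2 —bump→ 3·6^6 + 3·6^3 + 3·6^2 + 3·6 + 2 = 140744 —(−1)→ 140743
140743 —HB6→ 3·6^6 + 3·6^3 + 3·6^2 + 3·6 + 1 —bump→ 3·7^7 + 3·7^3 + 3·7^2 + 3·7 + 1 = 2471827 —(−1)→ 2471826
2471826 —HB7→ 3·7^7 + 3·7^3 + 3·7^2 + 3·7 —bump→ 3·8^8 + 3·8^3 + 3·8^2 + 3·8 = 50333400 —(−1)→ 50333399
50333399 —HB8→ 3·8^8 + 3·8^3 + 3·8^2 + 2·8 + 7 —bump→ 3·9^9 + 3·9^3 + 3·9^2 + 2·9 + 7 = 1162263922 —(−1)→ 1162263921

3·9^9 + 3·9^3 + 3·9^2 + 2·9 + 6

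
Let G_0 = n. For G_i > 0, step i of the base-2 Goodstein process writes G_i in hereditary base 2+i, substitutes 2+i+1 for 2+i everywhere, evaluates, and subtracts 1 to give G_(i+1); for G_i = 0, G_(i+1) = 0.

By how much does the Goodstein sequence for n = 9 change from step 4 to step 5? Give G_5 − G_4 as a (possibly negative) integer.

2331083

(0) 9|_2 = 2^(2 + 1) + 1 ↦ 3^(3 + 1) + 1|_3 = 82 ⇒ 81
(1) 81|_3 = 3^(3 + 1) ↦ 4^(4 + 1)|_4 = 1024 ⇒ 1023
(2) 1023|_4 = 3·4^4 + 3·4^3 + 3·4^2 + 3·4 + 3 ↦ 3·5^5 + 3·5^3 + 3·5^2 + 3·5 + 3|_5 = 9843 ⇒ 9842
(3) 9842|_5 = 3·5^5 + 3·5^3 + 3·5^2 + 3·5 + 2 ↦ 3·6^6 + 3·6^3 + 3·6^2 + 3·6 + 2|_6 = 140744 ⇒ 140743
(4) 140743|_6 = 3·6^6 + 3·6^3 + 3·6^2 + 3·6 + 1 ↦ 3·7^7 + 3·7^3 + 3·7^2 + 3·7 + 1|_7 = 2471827 ⇒ 2471826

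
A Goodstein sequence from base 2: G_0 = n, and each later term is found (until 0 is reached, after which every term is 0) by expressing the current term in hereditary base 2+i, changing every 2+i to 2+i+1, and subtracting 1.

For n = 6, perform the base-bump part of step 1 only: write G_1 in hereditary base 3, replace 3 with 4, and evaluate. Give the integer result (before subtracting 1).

258

[0] 6 ≡ 2^2 + 2 (base 2). Lift 3: 30. −1: 29.
[1] 29 ≡ 3^3 + 2 (base 3). Lift 4: 258. −1: 257.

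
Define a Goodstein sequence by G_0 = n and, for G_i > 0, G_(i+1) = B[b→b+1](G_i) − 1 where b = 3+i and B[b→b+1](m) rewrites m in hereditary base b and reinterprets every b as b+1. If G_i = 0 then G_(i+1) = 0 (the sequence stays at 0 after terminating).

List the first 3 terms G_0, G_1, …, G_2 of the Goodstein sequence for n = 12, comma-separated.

G_0=12  [base 3] 3^2 + 3  →[3↦4]→  4^2 + 4 = 20  −1 ⇒ G_1=19
G_1=19  [base 4] 4^2 + 3  →[4↦5]→  5^2 + 3 = 28  −1 ⇒ G_2=27

12, 19, 27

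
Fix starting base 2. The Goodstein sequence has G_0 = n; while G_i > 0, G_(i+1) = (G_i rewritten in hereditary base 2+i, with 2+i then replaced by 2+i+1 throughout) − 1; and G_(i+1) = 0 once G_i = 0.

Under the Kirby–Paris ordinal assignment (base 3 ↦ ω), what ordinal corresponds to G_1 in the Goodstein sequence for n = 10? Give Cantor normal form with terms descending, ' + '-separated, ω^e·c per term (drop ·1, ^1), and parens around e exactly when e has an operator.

G_0 = 10. HB_2(10) = 2^(2 + 1) + 2. Bump = 84. G_1 = 83.
G_1 = 83. HB_3(83) = 3^(3 + 1) + 2. Bump = 1026. G_2 = 1025.

ω^(ω + 1) + 2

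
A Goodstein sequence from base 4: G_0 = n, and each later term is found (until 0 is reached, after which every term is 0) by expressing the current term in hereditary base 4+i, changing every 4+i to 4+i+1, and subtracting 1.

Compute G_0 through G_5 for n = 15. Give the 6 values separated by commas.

(0) 15|_4 = 3·4 + 3 ↦ 3·5 + 3|_5 = 18 ⇒ 17
(1) 17|_5 = 3·5 + 2 ↦ 3·6 + 2|_6 = 20 ⇒ 19
(2) 19|_6 = 3·6 + 1 ↦ 3·7 + 1|_7 = 22 ⇒ 21
(3) 21|_7 = 3·7 ↦ 3·8|_8 = 24 ⇒ 23
(4) 23|_8 = 2·8 + 7 ↦ 2·9 + 7|_9 = 25 ⇒ 24

15, 17, 19, 21, 23, 24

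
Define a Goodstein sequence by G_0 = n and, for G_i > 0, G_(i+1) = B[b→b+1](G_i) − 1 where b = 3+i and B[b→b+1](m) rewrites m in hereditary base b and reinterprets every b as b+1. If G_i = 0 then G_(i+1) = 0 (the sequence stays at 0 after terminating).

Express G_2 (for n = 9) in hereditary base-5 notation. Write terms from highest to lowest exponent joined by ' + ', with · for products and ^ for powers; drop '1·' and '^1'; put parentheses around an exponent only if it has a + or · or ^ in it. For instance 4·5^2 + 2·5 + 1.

3·5 + 2

9 —HB3→ 3^2 —bump→ 4^2 = 16 —(−1)→ 15
15 —HB4→ 3·4 + 3 —bump→ 3·5 + 3 = 18 —(−1)→ 17
17 —HB5→ 3·5 + 2 —bump→ 3·6 + 2 = 20 —(−1)→ 19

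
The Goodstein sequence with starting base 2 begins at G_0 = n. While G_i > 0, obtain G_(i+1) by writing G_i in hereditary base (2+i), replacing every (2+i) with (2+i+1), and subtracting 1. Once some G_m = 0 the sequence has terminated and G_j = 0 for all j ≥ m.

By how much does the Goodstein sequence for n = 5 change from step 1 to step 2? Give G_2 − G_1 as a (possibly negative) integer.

i=0: 5 = 2^2 + 1 (b=2); 2→3: 3^3 + 1 = 28; 28−1 = 27
i=1: 27 = 3^3 (b=3); 3→4: 4^4 = 256; 256−1 = 255

228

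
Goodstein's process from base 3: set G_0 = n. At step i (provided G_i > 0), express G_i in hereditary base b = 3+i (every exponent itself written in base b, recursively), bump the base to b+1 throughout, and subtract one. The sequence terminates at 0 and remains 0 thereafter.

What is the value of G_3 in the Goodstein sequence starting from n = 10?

10 —HB3→ 3^2 + 1 —bump→ 4^2 + 1 = 17 —(−1)→ 16
16 —HB4→ 4^2 —bump→ 5^2 = 25 —(−1)→ 24
24 —HB5→ 4·5 + 4 —bump→ 4·6 + 4 = 28 —(−1)→ 27
27 —HB6→ 4·6 + 3 —bump→ 4·7 + 3 = 31 —(−1)→ 30

27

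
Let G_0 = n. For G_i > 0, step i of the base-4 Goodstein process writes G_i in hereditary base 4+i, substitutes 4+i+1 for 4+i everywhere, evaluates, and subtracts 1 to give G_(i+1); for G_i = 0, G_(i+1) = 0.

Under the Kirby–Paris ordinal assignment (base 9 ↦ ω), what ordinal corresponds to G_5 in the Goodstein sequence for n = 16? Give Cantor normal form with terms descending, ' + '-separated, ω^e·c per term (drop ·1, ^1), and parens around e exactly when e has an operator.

i=0: 16 = 4^2 (b=4); 4→5: 5^2 = 25; 25−1 = 24
i=1: 24 = 4·5 + 4 (b=5); 5→6: 4·6 + 4 = 28; 28−1 = 27
i=2: 27 = 4·6 + 3 (b=6); 6→7: 4·7 + 3 = 31; 31−1 = 30
i=3: 30 = 4·7 + 2 (b=7); 7→8: 4·8 + 2 = 34; 34−1 = 33
i=4: 33 = 4·8 + 1 (b=8); 8→9: 4·9 + 1 = 37; 37−1 = 36
i=5: 36 = 4·9 (b=9); 9→10: 4·10 = 40; 40−1 = 39

ω·4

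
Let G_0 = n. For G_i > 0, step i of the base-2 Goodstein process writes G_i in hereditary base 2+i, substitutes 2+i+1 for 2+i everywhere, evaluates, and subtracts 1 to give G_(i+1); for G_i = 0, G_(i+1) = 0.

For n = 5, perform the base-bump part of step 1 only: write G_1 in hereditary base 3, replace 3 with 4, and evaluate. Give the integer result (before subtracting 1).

256

i=0: 5 = 2^2 + 1 (b=2); 2→3: 3^3 + 1 = 28; 28−1 = 27
i=1: 27 = 3^3 (b=3); 3→4: 4^4 = 256; 256−1 = 255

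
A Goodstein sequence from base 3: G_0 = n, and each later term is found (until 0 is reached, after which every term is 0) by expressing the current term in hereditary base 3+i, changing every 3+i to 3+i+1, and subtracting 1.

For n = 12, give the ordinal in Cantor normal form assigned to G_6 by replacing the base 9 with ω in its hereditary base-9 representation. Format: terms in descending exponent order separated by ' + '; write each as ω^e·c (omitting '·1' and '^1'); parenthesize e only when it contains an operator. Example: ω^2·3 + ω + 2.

ω·7 + 6

[0] 12 ≡ 3^2 + 3 (base 3). Lift 4: 20. −1: 19.
[1] 19 ≡ 4^2 + 3 (base 4). Lift 5: 28. −1: 27.
[2] 27 ≡ 5^2 + 2 (base 5). Lift 6: 38. −1: 37.
[3] 37 ≡ 6^2 + 1 (base 6). Lift 7: 50. −1: 49.
[4] 49 ≡ 7^2 (base 7). Lift 8: 64. −1: 63.
[5] 63 ≡ 7·8 + 7 (base 8). Lift 9: 70. −1: 69.
[6] 69 ≡ 7·9 + 6 (base 9). Lift 10: 76. −1: 75.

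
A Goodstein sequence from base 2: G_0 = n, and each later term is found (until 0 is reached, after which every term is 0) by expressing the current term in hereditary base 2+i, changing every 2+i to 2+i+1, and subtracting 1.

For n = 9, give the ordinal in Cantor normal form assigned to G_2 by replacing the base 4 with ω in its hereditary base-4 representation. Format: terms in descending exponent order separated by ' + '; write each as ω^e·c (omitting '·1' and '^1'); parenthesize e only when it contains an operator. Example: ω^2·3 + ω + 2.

base 2: 9 = 2^(2 + 1) + 1; at 3: 3^(3 + 1) + 1 = 82; next = 81
base 3: 81 = 3^(3 + 1); at 4: 4^(4 + 1) = 1024; next = 1023
base 4: 1023 = 3·4^4 + 3·4^3 + 3·4^2 + 3·4 + 3; at 5: 3·5^5 + 3·5^3 + 3·5^2 + 3·5 + 3 = 9843; next = 9842

ω^ω·3 + ω^3·3 + ω^2·3 + ω·3 + 3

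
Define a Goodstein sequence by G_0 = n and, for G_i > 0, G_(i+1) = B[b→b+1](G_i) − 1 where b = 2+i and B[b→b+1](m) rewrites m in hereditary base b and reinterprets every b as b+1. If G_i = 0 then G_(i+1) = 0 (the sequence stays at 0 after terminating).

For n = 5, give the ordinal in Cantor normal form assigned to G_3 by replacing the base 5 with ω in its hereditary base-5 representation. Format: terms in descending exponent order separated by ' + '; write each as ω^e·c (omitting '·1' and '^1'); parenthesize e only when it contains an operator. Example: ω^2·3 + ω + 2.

ω^3·3 + ω^2·3 + ω·3 + 2

G_0 = 5. HB_2(5) = 2^2 + 1. Bump = 28. G_1 = 27.
G_1 = 27. HB_3(27) = 3^3. Bump = 256. G_2 = 255.
G_2 = 255. HB_4(255) = 3·4^3 + 3·4^2 + 3·4 + 3. Bump = 468. G_3 = 467.
G_3 = 467. HB_5(467) = 3·5^3 + 3·5^2 + 3·5 + 2. Bump = 776. G_4 = 775.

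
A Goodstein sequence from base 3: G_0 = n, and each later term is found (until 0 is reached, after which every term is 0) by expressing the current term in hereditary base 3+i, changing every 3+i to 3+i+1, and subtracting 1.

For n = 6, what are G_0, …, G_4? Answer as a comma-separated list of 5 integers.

6, 7, 7, 7, 7

i=0: 6 = 2·3 (b=3); 3→4: 2·4 = 8; 8−1 = 7
i=1: 7 = 4 + 3 (b=4); 4→5: 5 + 3 = 8; 8−1 = 7
i=2: 7 = 5 + 2 (b=5); 5→6: 6 + 2 = 8; 8−1 = 7
i=3: 7 = 6 + 1 (b=6); 6→7: 7 + 1 = 8; 8−1 = 7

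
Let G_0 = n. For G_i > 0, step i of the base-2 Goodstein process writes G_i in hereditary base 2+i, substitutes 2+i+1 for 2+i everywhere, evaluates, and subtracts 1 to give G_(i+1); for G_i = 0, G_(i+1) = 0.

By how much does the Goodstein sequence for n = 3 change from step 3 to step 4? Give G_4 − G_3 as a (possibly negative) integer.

base 2: 3 = 2 + 1; at 3: 3 + 1 = 4; next = 3
base 3: 3 = 3; at 4: 4 = 4; next = 3
base 4: 3 = 3; at 5: 3 = 3; next = 2
base 5: 2 = 2; at 6: 2 = 2; next = 1

-1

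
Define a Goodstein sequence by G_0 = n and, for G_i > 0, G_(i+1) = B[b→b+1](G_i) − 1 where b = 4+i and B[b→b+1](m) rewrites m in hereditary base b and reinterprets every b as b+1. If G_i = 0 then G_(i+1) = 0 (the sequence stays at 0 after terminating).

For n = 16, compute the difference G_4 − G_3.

3

(0) 16|_4 = 4^2 ↦ 5^2|_5 = 25 ⇒ 24
(1) 24|_5 = 4·5 + 4 ↦ 4·6 + 4|_6 = 28 ⇒ 27
(2) 27|_6 = 4·6 + 3 ↦ 4·7 + 3|_7 = 31 ⇒ 30
(3) 30|_7 = 4·7 + 2 ↦ 4·8 + 2|_8 = 34 ⇒ 33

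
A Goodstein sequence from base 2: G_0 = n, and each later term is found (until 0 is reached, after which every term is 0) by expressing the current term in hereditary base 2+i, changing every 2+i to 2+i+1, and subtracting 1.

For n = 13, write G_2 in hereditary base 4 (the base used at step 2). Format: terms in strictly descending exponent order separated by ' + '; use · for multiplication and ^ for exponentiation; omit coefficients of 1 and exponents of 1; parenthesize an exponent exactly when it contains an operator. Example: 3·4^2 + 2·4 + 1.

4^(4 + 1) + 3·4^3 + 3·4^2 + 3·4 + 3

(0) 13|_2 = 2^(2 + 1) + 2^2 + 1 ↦ 3^(3 + 1) + 3^3 + 1|_3 = 109 ⇒ 108
(1) 108|_3 = 3^(3 + 1) + 3^3 ↦ 4^(4 + 1) + 4^4|_4 = 1280 ⇒ 1279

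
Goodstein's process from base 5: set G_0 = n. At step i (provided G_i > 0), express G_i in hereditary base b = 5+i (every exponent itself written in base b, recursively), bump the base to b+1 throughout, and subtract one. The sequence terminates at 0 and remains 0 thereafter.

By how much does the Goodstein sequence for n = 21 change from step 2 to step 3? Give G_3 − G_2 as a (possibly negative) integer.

i=0: 21 = 4·5 + 1 (b=5); 5→6: 4·6 + 1 = 25; 25−1 = 24
i=1: 24 = 4·6 (b=6); 6→7: 4·7 = 28; 28−1 = 27
i=2: 27 = 3·7 + 6 (b=7); 7→8: 3·8 + 6 = 30; 30−1 = 29

2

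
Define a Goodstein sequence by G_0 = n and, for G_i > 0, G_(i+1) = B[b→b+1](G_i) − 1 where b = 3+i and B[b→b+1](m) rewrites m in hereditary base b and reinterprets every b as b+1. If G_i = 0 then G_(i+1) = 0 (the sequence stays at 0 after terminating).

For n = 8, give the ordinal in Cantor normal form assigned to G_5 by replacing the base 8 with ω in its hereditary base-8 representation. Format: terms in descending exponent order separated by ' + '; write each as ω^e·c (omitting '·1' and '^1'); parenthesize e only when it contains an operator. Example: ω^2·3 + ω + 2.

ω + 3

G_0 = 8. HB_3(8) = 2·3 + 2. Bump = 10. G_1 = 9.
G_1 = 9. HB_4(9) = 2·4 + 1. Bump = 11. G_2 = 10.
G_2 = 10. HB_5(10) = 2·5. Bump = 12. G_3 = 11.
G_3 = 11. HB_6(11) = 6 + 5. Bump = 12. G_4 = 11.
G_4 = 11. HB_7(11) = 7 + 4. Bump = 12. G_5 = 11.
G_5 = 11. HB_8(11) = 8 + 3. Bump = 12. G_6 = 11.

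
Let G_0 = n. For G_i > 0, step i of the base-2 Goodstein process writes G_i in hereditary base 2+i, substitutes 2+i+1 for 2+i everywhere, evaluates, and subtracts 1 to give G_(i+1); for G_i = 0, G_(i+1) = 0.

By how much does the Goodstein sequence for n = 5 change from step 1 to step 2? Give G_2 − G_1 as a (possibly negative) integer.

[0] 5 ≡ 2^2 + 1 (base 2). Lift 3: 28. −1: 27.
[1] 27 ≡ 3^3 (base 3). Lift 4: 256. −1: 255.

228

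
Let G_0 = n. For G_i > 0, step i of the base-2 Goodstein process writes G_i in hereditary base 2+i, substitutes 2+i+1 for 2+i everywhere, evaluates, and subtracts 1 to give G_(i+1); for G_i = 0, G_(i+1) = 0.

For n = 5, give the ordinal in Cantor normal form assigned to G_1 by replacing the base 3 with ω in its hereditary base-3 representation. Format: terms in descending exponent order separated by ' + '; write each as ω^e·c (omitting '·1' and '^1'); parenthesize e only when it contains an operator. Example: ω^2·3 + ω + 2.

ω^ω

base 2: 5 = 2^2 + 1; at 3: 3^3 + 1 = 28; next = 27
base 3: 27 = 3^3; at 4: 4^4 = 256; next = 255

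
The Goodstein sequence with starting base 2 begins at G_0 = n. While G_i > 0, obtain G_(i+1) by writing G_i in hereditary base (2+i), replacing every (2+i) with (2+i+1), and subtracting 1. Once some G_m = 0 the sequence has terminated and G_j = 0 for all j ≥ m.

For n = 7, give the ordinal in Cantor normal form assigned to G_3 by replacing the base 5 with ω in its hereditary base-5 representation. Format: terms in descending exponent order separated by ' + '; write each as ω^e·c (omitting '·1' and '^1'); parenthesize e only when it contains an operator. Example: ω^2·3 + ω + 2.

ω^ω + 2

7 —HB2→ 2^2 + 2 + 1 —bump→ 3^3 + 3 + 1 = 31 —(−1)→ 30
30 —HB3→ 3^3 + 3 —bump→ 4^4 + 4 = 260 —(−1)→ 259
259 —HB4→ 4^4 + 3 —bump→ 5^5 + 3 = 3128 —(−1)→ 3127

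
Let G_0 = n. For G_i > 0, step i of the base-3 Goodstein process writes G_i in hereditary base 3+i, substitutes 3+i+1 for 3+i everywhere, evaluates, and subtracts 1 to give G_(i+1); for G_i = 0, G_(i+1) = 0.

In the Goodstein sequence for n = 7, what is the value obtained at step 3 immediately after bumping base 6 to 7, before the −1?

10

G_0 = 7. HB_3(7) = 2·3 + 1. Bump = 9. G_1 = 8.
G_1 = 8. HB_4(8) = 2·4. Bump = 10. G_2 = 9.
G_2 = 9. HB_5(9) = 5 + 4. Bump = 10. G_3 = 9.
G_3 = 9. HB_6(9) = 6 + 3. Bump = 10. G_4 = 9.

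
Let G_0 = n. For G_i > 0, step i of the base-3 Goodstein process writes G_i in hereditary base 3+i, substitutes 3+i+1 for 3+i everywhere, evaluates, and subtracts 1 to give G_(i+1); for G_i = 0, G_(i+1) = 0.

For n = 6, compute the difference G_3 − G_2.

0

6 —HB3→ 2·3 —bump→ 2·4 = 8 —(−1)→ 7
7 —HB4→ 4 + 3 —bump→ 5 + 3 = 8 —(−1)→ 7
7 —HB5→ 5 + 2 —bump→ 6 + 2 = 8 —(−1)→ 7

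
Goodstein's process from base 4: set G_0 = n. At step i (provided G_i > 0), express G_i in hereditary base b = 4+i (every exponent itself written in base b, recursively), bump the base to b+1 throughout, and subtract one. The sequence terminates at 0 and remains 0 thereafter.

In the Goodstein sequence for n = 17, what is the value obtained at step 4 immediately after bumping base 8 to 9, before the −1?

48

(0) 17|_4 = 4^2 + 1 ↦ 5^2 + 1|_5 = 26 ⇒ 25
(1) 25|_5 = 5^2 ↦ 6^2|_6 = 36 ⇒ 35
(2) 35|_6 = 5·6 + 5 ↦ 5·7 + 5|_7 = 40 ⇒ 39
(3) 39|_7 = 5·7 + 4 ↦ 5·8 + 4|_8 = 44 ⇒ 43
(4) 43|_8 = 5·8 + 3 ↦ 5·9 + 3|_9 = 48 ⇒ 47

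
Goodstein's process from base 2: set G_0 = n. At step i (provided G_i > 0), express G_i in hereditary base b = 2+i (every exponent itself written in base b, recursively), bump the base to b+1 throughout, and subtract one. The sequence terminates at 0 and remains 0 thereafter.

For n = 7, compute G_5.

823543

step 0: 7 = 2^2 + 2 + 1; sub 3 for 2: 3^3 + 3 + 1; = 31; G_1 = 31−1 = 30
step 1: 30 = 3^3 + 3; sub 4 for 3: 4^4 + 4; = 260; G_2 = 260−1 = 259
step 2: 259 = 4^4 + 3; sub 5 for 4: 5^5 + 3; = 3128; G_3 = 3128−1 = 3127
step 3: 3127 = 5^5 + 2; sub 6 for 5: 6^6 + 2; = 46658; G_4 = 46658−1 = 46657
step 4: 46657 = 6^6 + 1; sub 7 for 6: 7^7 + 1; = 823544; G_5 = 823544−1 = 823543
step 5: 823543 = 7^7; sub 8 for 7: 8^8; = 16777216; G_6 = 16777216−1 = 16777215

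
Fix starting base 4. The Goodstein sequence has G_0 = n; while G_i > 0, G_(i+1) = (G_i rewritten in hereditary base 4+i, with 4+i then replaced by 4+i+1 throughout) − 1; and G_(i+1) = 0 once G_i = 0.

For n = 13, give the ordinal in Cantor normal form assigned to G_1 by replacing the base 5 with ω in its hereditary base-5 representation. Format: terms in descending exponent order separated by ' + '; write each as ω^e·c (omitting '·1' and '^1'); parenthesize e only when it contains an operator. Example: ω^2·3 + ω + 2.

13 —HB4→ 3·4 + 1 —bump→ 3·5 + 1 = 16 —(−1)→ 15
15 —HB5→ 3·5 —bump→ 3·6 = 18 —(−1)→ 17

ω·3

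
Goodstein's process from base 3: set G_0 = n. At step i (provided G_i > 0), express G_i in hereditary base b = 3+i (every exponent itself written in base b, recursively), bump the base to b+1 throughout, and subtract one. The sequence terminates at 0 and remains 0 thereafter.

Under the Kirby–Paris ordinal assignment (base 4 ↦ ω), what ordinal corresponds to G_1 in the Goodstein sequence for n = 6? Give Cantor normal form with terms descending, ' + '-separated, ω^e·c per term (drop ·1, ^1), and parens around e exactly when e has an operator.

step 0: 6 = 2·3; sub 4 for 3: 2·4; = 8; G_1 = 8−1 = 7
step 1: 7 = 4 + 3; sub 5 for 4: 5 + 3; = 8; G_2 = 8−1 = 7

ω + 3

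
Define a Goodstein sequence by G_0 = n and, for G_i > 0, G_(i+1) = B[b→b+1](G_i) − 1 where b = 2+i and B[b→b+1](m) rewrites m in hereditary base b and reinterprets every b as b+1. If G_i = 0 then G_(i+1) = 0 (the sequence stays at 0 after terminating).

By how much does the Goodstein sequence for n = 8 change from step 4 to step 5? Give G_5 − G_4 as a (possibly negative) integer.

[0] 8 ≡ 2^(2 + 1) (base 2). Lift 3: 81. −1: 80.
[1] 80 ≡ 2·3^3 + 2·3^2 + 2·3 + 2 (base 3). Lift 4: 554. −1: 553.
[2] 553 ≡ 2·4^4 + 2·4^2 + 2·4 + 1 (base 4). Lift 5: 6311. −1: 6310.
[3] 6310 ≡ 2·5^5 + 2·5^2 + 2·5 (base 5). Lift 6: 93396. −1: 93395.
[4] 93395 ≡ 2·6^6 + 2·6^2 + 6 + 5 (base 6). Lift 7: 1647196. −1: 1647195.

1553800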